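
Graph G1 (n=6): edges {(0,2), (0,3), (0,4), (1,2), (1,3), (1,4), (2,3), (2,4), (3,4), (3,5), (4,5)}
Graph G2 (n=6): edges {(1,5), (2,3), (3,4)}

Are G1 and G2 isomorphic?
No, not isomorphic

The graphs are NOT isomorphic.

Connected components of G1: 1 component(s) with vertex sets [[0, 1, 2, 3, 4, 5]], sizes [6].
Connected components of G2: 3 component(s) with vertex sets [[0], [1, 5], [2, 3, 4]], sizes [1, 2, 3].
The number of connected components (and the multiset of component sizes) is an isomorphism invariant — an isomorphism maps each component of G1 bijectively onto a component of G2. Since G1 has 1 component(s) and G2 has 3, they cannot be isomorphic.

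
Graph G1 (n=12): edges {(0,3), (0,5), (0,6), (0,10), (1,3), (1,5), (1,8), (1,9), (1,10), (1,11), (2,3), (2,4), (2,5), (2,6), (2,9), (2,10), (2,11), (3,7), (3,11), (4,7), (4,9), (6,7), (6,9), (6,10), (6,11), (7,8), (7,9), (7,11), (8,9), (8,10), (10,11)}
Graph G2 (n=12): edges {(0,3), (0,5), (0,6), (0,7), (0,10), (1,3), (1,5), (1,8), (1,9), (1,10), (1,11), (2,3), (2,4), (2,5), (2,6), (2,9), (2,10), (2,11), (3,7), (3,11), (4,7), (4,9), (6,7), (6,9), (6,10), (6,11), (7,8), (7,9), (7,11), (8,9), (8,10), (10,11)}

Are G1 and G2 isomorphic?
No, not isomorphic

The graphs are NOT isomorphic.

Counting edges: G1 has 31 edge(s); G2 has 32 edge(s).
Edge count is an isomorphism invariant (a bijection on vertices induces a bijection on edges), so differing edge counts rule out isomorphism.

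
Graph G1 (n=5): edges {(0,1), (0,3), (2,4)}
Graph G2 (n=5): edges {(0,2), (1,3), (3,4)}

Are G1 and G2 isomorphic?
Yes, isomorphic

The graphs are isomorphic.
One valid mapping φ: V(G1) → V(G2): 0→3, 1→4, 2→0, 3→1, 4→2

Verify φ preserves adjacency — for each edge of G1, its image is an edge of G2:
  (0,1) → (φ(0),φ(1)) = (3,4) ∈ E(G2) ✓
  (0,3) → (φ(0),φ(3)) = (1,3) ∈ E(G2) ✓
  (2,4) → (φ(2),φ(4)) = (0,2) ∈ E(G2) ✓
All 3 edges of G1 map to edges of G2, and |E(G1)| = |E(G2)| = 3, so φ is a bijection on edges as well as vertices. Hence G1 ≅ G2.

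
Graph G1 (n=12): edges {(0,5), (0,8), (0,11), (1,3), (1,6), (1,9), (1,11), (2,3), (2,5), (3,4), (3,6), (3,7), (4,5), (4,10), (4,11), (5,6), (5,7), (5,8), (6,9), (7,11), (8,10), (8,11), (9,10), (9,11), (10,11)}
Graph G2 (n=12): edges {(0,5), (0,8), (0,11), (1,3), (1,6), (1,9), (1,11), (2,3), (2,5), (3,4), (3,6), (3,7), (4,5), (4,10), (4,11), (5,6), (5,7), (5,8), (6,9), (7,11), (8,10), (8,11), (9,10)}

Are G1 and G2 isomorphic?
No, not isomorphic

The graphs are NOT isomorphic.

Counting edges: G1 has 25 edge(s); G2 has 23 edge(s).
Edge count is an isomorphism invariant (a bijection on vertices induces a bijection on edges), so differing edge counts rule out isomorphism.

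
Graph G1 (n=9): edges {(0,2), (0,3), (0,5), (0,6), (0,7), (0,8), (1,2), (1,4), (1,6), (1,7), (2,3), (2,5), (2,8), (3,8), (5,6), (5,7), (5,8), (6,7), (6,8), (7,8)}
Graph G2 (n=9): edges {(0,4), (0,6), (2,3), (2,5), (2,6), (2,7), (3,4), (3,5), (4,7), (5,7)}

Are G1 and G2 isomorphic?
No, not isomorphic

The graphs are NOT isomorphic.

Connected components of G1: 1 component(s) with vertex sets [[0, 1, 2, 3, 4, 5, 6, 7, 8]], sizes [9].
Connected components of G2: 3 component(s) with vertex sets [[1], [8], [0, 2, 3, 4, 5, 6, 7]], sizes [1, 1, 7].
The number of connected components (and the multiset of component sizes) is an isomorphism invariant — an isomorphism maps each component of G1 bijectively onto a component of G2. Since G1 has 1 component(s) and G2 has 3, they cannot be isomorphic.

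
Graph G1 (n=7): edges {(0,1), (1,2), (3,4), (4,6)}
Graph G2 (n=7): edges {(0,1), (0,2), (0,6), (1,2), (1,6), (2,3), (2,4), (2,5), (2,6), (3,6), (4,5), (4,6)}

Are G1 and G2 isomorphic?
No, not isomorphic

The graphs are NOT isomorphic.

Counting triangles (3-cliques): G1 has 0, G2 has 7.
Triangle count is an isomorphism invariant, so differing triangle counts rule out isomorphism.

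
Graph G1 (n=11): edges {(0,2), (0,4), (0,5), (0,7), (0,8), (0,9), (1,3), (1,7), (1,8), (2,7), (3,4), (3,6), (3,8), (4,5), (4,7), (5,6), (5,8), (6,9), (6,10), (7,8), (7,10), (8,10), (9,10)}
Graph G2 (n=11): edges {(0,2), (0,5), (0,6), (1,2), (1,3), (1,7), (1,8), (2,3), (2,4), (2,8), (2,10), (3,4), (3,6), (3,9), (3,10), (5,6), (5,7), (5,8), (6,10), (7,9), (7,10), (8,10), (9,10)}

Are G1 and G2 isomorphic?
Yes, isomorphic

The graphs are isomorphic.
One valid mapping φ: V(G1) → V(G2): 0→2, 1→9, 2→4, 3→7, 4→1, 5→8, 6→5, 7→3, 8→10, 9→0, 10→6

Verify φ preserves adjacency — for each edge of G1, its image is an edge of G2:
  (0,2) → (φ(0),φ(2)) = (2,4) ∈ E(G2) ✓
  (0,4) → (φ(0),φ(4)) = (1,2) ∈ E(G2) ✓
  (0,5) → (φ(0),φ(5)) = (2,8) ∈ E(G2) ✓
  (0,7) → (φ(0),φ(7)) = (2,3) ∈ E(G2) ✓
  (0,8) → (φ(0),φ(8)) = (2,10) ∈ E(G2) ✓
  (0,9) → (φ(0),φ(9)) = (0,2) ∈ E(G2) ✓
  (1,3) → (φ(1),φ(3)) = (7,9) ∈ E(G2) ✓
  (1,7) → (φ(1),φ(7)) = (3,9) ∈ E(G2) ✓
  (1,8) → (φ(1),φ(8)) = (9,10) ∈ E(G2) ✓
  (2,7) → (φ(2),φ(7)) = (3,4) ∈ E(G2) ✓
  (3,4) → (φ(3),φ(4)) = (1,7) ∈ E(G2) ✓
  (3,6) → (φ(3),φ(6)) = (5,7) ∈ E(G2) ✓
  (3,8) → (φ(3),φ(8)) = (7,10) ∈ E(G2) ✓
  (4,5) → (φ(4),φ(5)) = (1,8) ∈ E(G2) ✓
  (4,7) → (φ(4),φ(7)) = (1,3) ∈ E(G2) ✓
  (5,6) → (φ(5),φ(6)) = (5,8) ∈ E(G2) ✓
  (5,8) → (φ(5),φ(8)) = (8,10) ∈ E(G2) ✓
  (6,9) → (φ(6),φ(9)) = (0,5) ∈ E(G2) ✓
  (6,10) → (φ(6),φ(10)) = (5,6) ∈ E(G2) ✓
  (7,8) → (φ(7),φ(8)) = (3,10) ∈ E(G2) ✓
  (7,10) → (φ(7),φ(10)) = (3,6) ∈ E(G2) ✓
  (8,10) → (φ(8),φ(10)) = (6,10) ∈ E(G2) ✓
  (9,10) → (φ(9),φ(10)) = (0,6) ∈ E(G2) ✓
All 23 edges of G1 map to edges of G2, and |E(G1)| = |E(G2)| = 23, so φ is a bijection on edges as well as vertices. Hence G1 ≅ G2.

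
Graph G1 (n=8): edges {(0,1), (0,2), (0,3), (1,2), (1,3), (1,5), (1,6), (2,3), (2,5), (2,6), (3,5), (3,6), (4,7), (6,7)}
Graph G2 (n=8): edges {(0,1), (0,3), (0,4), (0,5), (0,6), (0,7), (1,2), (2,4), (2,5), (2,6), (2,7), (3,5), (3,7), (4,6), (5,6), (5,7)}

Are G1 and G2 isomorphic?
No, not isomorphic

The graphs are NOT isomorphic.

Degrees in G1: deg(0)=3, deg(1)=5, deg(2)=5, deg(3)=5, deg(4)=1, deg(5)=3, deg(6)=4, deg(7)=2.
Sorted degree sequence of G1: [5, 5, 5, 4, 3, 3, 2, 1].
Degrees in G2: deg(0)=6, deg(1)=2, deg(2)=5, deg(3)=3, deg(4)=3, deg(5)=5, deg(6)=4, deg(7)=4.
Sorted degree sequence of G2: [6, 5, 5, 4, 4, 3, 3, 2].
The (sorted) degree sequence is an isomorphism invariant, so since G1 and G2 have different degree sequences they cannot be isomorphic.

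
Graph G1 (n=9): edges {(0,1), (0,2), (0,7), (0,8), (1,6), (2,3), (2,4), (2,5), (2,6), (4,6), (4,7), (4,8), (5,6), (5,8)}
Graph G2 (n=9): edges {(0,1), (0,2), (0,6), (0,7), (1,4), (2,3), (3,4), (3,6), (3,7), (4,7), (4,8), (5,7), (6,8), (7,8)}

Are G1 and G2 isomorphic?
Yes, isomorphic

The graphs are isomorphic.
One valid mapping φ: V(G1) → V(G2): 0→0, 1→1, 2→7, 3→5, 4→3, 5→8, 6→4, 7→2, 8→6

Verify φ preserves adjacency — for each edge of G1, its image is an edge of G2:
  (0,1) → (φ(0),φ(1)) = (0,1) ∈ E(G2) ✓
  (0,2) → (φ(0),φ(2)) = (0,7) ∈ E(G2) ✓
  (0,7) → (φ(0),φ(7)) = (0,2) ∈ E(G2) ✓
  (0,8) → (φ(0),φ(8)) = (0,6) ∈ E(G2) ✓
  (1,6) → (φ(1),φ(6)) = (1,4) ∈ E(G2) ✓
  (2,3) → (φ(2),φ(3)) = (5,7) ∈ E(G2) ✓
  (2,4) → (φ(2),φ(4)) = (3,7) ∈ E(G2) ✓
  (2,5) → (φ(2),φ(5)) = (7,8) ∈ E(G2) ✓
  (2,6) → (φ(2),φ(6)) = (4,7) ∈ E(G2) ✓
  (4,6) → (φ(4),φ(6)) = (3,4) ∈ E(G2) ✓
  (4,7) → (φ(4),φ(7)) = (2,3) ∈ E(G2) ✓
  (4,8) → (φ(4),φ(8)) = (3,6) ∈ E(G2) ✓
  (5,6) → (φ(5),φ(6)) = (4,8) ∈ E(G2) ✓
  (5,8) → (φ(5),φ(8)) = (6,8) ∈ E(G2) ✓
All 14 edges of G1 map to edges of G2, and |E(G1)| = |E(G2)| = 14, so φ is a bijection on edges as well as vertices. Hence G1 ≅ G2.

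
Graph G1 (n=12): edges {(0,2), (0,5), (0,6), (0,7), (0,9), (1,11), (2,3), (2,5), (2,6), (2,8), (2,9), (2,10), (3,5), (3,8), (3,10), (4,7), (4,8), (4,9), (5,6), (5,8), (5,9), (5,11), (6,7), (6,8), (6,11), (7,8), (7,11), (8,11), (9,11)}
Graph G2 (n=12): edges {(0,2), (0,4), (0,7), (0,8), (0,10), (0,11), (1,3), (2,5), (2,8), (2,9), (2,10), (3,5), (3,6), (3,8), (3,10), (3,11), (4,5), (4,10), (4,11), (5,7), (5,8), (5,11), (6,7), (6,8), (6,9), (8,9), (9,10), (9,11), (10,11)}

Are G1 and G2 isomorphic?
No, not isomorphic

The graphs are NOT isomorphic.

Degrees in G1: deg(0)=5, deg(1)=1, deg(2)=7, deg(3)=4, deg(4)=3, deg(5)=7, deg(6)=6, deg(7)=5, deg(8)=7, deg(9)=5, deg(10)=2, deg(11)=6.
Sorted degree sequence of G1: [7, 7, 7, 6, 6, 5, 5, 5, 4, 3, 2, 1].
Degrees in G2: deg(0)=6, deg(1)=1, deg(2)=5, deg(3)=6, deg(4)=4, deg(5)=6, deg(6)=4, deg(7)=3, deg(8)=6, deg(9)=5, deg(10)=6, deg(11)=6.
Sorted degree sequence of G2: [6, 6, 6, 6, 6, 6, 5, 5, 4, 4, 3, 1].
The (sorted) degree sequence is an isomorphism invariant, so since G1 and G2 have different degree sequences they cannot be isomorphic.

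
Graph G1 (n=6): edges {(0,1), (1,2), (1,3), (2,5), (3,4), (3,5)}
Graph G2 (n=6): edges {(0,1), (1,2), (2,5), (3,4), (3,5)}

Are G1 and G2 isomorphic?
No, not isomorphic

The graphs are NOT isomorphic.

Counting edges: G1 has 6 edge(s); G2 has 5 edge(s).
Edge count is an isomorphism invariant (a bijection on vertices induces a bijection on edges), so differing edge counts rule out isomorphism.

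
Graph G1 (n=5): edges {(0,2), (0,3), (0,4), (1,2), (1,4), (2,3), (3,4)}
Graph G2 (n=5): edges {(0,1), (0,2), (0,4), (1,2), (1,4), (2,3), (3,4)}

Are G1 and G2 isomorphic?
Yes, isomorphic

The graphs are isomorphic.
One valid mapping φ: V(G1) → V(G2): 0→1, 1→3, 2→4, 3→0, 4→2

Verify φ preserves adjacency — for each edge of G1, its image is an edge of G2:
  (0,2) → (φ(0),φ(2)) = (1,4) ∈ E(G2) ✓
  (0,3) → (φ(0),φ(3)) = (0,1) ∈ E(G2) ✓
  (0,4) → (φ(0),φ(4)) = (1,2) ∈ E(G2) ✓
  (1,2) → (φ(1),φ(2)) = (3,4) ∈ E(G2) ✓
  (1,4) → (φ(1),φ(4)) = (2,3) ∈ E(G2) ✓
  (2,3) → (φ(2),φ(3)) = (0,4) ∈ E(G2) ✓
  (3,4) → (φ(3),φ(4)) = (0,2) ∈ E(G2) ✓
All 7 edges of G1 map to edges of G2, and |E(G1)| = |E(G2)| = 7, so φ is a bijection on edges as well as vertices. Hence G1 ≅ G2.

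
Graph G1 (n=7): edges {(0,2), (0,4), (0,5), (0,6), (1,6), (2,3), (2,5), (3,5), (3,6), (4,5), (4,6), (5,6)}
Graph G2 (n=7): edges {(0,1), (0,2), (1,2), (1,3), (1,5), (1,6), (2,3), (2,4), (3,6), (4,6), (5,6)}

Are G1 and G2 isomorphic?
No, not isomorphic

The graphs are NOT isomorphic.

Counting triangles (3-cliques): G1 has 7, G2 has 4.
Triangle count is an isomorphism invariant, so differing triangle counts rule out isomorphism.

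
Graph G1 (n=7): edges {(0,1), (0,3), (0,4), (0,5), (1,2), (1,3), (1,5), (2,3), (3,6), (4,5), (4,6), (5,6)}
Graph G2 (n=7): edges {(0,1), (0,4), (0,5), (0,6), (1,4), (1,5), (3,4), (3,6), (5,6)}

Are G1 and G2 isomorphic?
No, not isomorphic

The graphs are NOT isomorphic.

Connected components of G1: 1 component(s) with vertex sets [[0, 1, 2, 3, 4, 5, 6]], sizes [7].
Connected components of G2: 2 component(s) with vertex sets [[2], [0, 1, 3, 4, 5, 6]], sizes [1, 6].
The number of connected components (and the multiset of component sizes) is an isomorphism invariant — an isomorphism maps each component of G1 bijectively onto a component of G2. Since G1 has 1 component(s) and G2 has 2, they cannot be isomorphic.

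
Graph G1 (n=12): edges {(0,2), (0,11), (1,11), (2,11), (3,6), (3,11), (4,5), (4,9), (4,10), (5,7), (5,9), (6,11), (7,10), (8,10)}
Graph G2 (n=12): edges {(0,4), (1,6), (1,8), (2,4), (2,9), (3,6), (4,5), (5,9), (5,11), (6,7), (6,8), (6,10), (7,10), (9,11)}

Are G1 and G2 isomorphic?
Yes, isomorphic

The graphs are isomorphic.
One valid mapping φ: V(G1) → V(G2): 0→7, 1→3, 2→10, 3→8, 4→5, 5→9, 6→1, 7→2, 8→0, 9→11, 10→4, 11→6

Verify φ preserves adjacency — for each edge of G1, its image is an edge of G2:
  (0,2) → (φ(0),φ(2)) = (7,10) ∈ E(G2) ✓
  (0,11) → (φ(0),φ(11)) = (6,7) ∈ E(G2) ✓
  (1,11) → (φ(1),φ(11)) = (3,6) ∈ E(G2) ✓
  (2,11) → (φ(2),φ(11)) = (6,10) ∈ E(G2) ✓
  (3,6) → (φ(3),φ(6)) = (1,8) ∈ E(G2) ✓
  (3,11) → (φ(3),φ(11)) = (6,8) ∈ E(G2) ✓
  (4,5) → (φ(4),φ(5)) = (5,9) ∈ E(G2) ✓
  (4,9) → (φ(4),φ(9)) = (5,11) ∈ E(G2) ✓
  (4,10) → (φ(4),φ(10)) = (4,5) ∈ E(G2) ✓
  (5,7) → (φ(5),φ(7)) = (2,9) ∈ E(G2) ✓
  (5,9) → (φ(5),φ(9)) = (9,11) ∈ E(G2) ✓
  (6,11) → (φ(6),φ(11)) = (1,6) ∈ E(G2) ✓
  (7,10) → (φ(7),φ(10)) = (2,4) ∈ E(G2) ✓
  (8,10) → (φ(8),φ(10)) = (0,4) ∈ E(G2) ✓
All 14 edges of G1 map to edges of G2, and |E(G1)| = |E(G2)| = 14, so φ is a bijection on edges as well as vertices. Hence G1 ≅ G2.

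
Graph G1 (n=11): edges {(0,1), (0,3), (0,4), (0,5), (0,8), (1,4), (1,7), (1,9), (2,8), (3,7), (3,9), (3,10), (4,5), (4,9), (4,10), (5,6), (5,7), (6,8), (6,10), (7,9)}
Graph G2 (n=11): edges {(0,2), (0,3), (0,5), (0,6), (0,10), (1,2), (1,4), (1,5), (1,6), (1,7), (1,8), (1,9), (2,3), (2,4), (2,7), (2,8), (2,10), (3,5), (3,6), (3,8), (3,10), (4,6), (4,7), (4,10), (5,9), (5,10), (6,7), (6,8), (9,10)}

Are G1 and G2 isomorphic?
No, not isomorphic

The graphs are NOT isomorphic.

Counting triangles (3-cliques): G1 has 5, G2 has 22.
Triangle count is an isomorphism invariant, so differing triangle counts rule out isomorphism.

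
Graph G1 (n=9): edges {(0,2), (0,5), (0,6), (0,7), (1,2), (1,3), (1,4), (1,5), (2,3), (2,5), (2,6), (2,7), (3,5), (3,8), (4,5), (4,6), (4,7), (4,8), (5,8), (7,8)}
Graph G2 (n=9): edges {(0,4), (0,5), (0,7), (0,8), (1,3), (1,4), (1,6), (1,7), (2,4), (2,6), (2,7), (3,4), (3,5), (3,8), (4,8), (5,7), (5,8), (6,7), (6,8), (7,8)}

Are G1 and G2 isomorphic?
Yes, isomorphic

The graphs are isomorphic.
One valid mapping φ: V(G1) → V(G2): 0→6, 1→0, 2→7, 3→5, 4→4, 5→8, 6→2, 7→1, 8→3

Verify φ preserves adjacency — for each edge of G1, its image is an edge of G2:
  (0,2) → (φ(0),φ(2)) = (6,7) ∈ E(G2) ✓
  (0,5) → (φ(0),φ(5)) = (6,8) ∈ E(G2) ✓
  (0,6) → (φ(0),φ(6)) = (2,6) ∈ E(G2) ✓
  (0,7) → (φ(0),φ(7)) = (1,6) ∈ E(G2) ✓
  (1,2) → (φ(1),φ(2)) = (0,7) ∈ E(G2) ✓
  (1,3) → (φ(1),φ(3)) = (0,5) ∈ E(G2) ✓
  (1,4) → (φ(1),φ(4)) = (0,4) ∈ E(G2) ✓
  (1,5) → (φ(1),φ(5)) = (0,8) ∈ E(G2) ✓
  (2,3) → (φ(2),φ(3)) = (5,7) ∈ E(G2) ✓
  (2,5) → (φ(2),φ(5)) = (7,8) ∈ E(G2) ✓
  (2,6) → (φ(2),φ(6)) = (2,7) ∈ E(G2) ✓
  (2,7) → (φ(2),φ(7)) = (1,7) ∈ E(G2) ✓
  (3,5) → (φ(3),φ(5)) = (5,8) ∈ E(G2) ✓
  (3,8) → (φ(3),φ(8)) = (3,5) ∈ E(G2) ✓
  (4,5) → (φ(4),φ(5)) = (4,8) ∈ E(G2) ✓
  (4,6) → (φ(4),φ(6)) = (2,4) ∈ E(G2) ✓
  (4,7) → (φ(4),φ(7)) = (1,4) ∈ E(G2) ✓
  (4,8) → (φ(4),φ(8)) = (3,4) ∈ E(G2) ✓
  (5,8) → (φ(5),φ(8)) = (3,8) ∈ E(G2) ✓
  (7,8) → (φ(7),φ(8)) = (1,3) ∈ E(G2) ✓
All 20 edges of G1 map to edges of G2, and |E(G1)| = |E(G2)| = 20, so φ is a bijection on edges as well as vertices. Hence G1 ≅ G2.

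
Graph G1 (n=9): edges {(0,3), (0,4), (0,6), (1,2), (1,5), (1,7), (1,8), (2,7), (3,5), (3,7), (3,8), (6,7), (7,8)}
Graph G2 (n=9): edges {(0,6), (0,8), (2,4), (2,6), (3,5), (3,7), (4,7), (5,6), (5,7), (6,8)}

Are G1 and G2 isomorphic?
No, not isomorphic

The graphs are NOT isomorphic.

Connected components of G1: 1 component(s) with vertex sets [[0, 1, 2, 3, 4, 5, 6, 7, 8]], sizes [9].
Connected components of G2: 2 component(s) with vertex sets [[1], [0, 2, 3, 4, 5, 6, 7, 8]], sizes [1, 8].
The number of connected components (and the multiset of component sizes) is an isomorphism invariant — an isomorphism maps each component of G1 bijectively onto a component of G2. Since G1 has 1 component(s) and G2 has 2, they cannot be isomorphic.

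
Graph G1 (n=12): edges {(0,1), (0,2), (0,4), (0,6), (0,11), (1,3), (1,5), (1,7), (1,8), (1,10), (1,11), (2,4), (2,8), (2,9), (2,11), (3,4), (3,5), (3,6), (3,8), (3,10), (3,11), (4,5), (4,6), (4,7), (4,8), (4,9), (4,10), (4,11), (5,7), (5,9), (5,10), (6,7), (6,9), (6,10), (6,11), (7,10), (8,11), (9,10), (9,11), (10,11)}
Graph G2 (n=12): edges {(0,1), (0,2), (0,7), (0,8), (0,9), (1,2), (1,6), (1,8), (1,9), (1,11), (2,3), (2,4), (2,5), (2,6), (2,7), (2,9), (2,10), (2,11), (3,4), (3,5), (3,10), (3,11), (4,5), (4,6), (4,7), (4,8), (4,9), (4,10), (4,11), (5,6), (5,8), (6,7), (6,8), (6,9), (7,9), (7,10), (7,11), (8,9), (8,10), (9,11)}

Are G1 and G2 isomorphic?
Yes, isomorphic

The graphs are isomorphic.
One valid mapping φ: V(G1) → V(G2): 0→10, 1→8, 2→3, 3→6, 4→2, 5→1, 6→7, 7→0, 8→5, 9→11, 10→9, 11→4

Verify φ preserves adjacency — for each edge of G1, its image is an edge of G2:
  (0,1) → (φ(0),φ(1)) = (8,10) ∈ E(G2) ✓
  (0,2) → (φ(0),φ(2)) = (3,10) ∈ E(G2) ✓
  (0,4) → (φ(0),φ(4)) = (2,10) ∈ E(G2) ✓
  (0,6) → (φ(0),φ(6)) = (7,10) ∈ E(G2) ✓
  (0,11) → (φ(0),φ(11)) = (4,10) ∈ E(G2) ✓
  (1,3) → (φ(1),φ(3)) = (6,8) ∈ E(G2) ✓
  (1,5) → (φ(1),φ(5)) = (1,8) ∈ E(G2) ✓
  (1,7) → (φ(1),φ(7)) = (0,8) ∈ E(G2) ✓
  (1,8) → (φ(1),φ(8)) = (5,8) ∈ E(G2) ✓
  (1,10) → (φ(1),φ(10)) = (8,9) ∈ E(G2) ✓
  (1,11) → (φ(1),φ(11)) = (4,8) ∈ E(G2) ✓
  (2,4) → (φ(2),φ(4)) = (2,3) ∈ E(G2) ✓
  (2,8) → (φ(2),φ(8)) = (3,5) ∈ E(G2) ✓
  (2,9) → (φ(2),φ(9)) = (3,11) ∈ E(G2) ✓
  (2,11) → (φ(2),φ(11)) = (3,4) ∈ E(G2) ✓
  (3,4) → (φ(3),φ(4)) = (2,6) ∈ E(G2) ✓
  (3,5) → (φ(3),φ(5)) = (1,6) ∈ E(G2) ✓
  (3,6) → (φ(3),φ(6)) = (6,7) ∈ E(G2) ✓
  (3,8) → (φ(3),φ(8)) = (5,6) ∈ E(G2) ✓
  (3,10) → (φ(3),φ(10)) = (6,9) ∈ E(G2) ✓
  (3,11) → (φ(3),φ(11)) = (4,6) ∈ E(G2) ✓
  (4,5) → (φ(4),φ(5)) = (1,2) ∈ E(G2) ✓
  (4,6) → (φ(4),φ(6)) = (2,7) ∈ E(G2) ✓
  (4,7) → (φ(4),φ(7)) = (0,2) ∈ E(G2) ✓
  (4,8) → (φ(4),φ(8)) = (2,5) ∈ E(G2) ✓
  (4,9) → (φ(4),φ(9)) = (2,11) ∈ E(G2) ✓
  (4,10) → (φ(4),φ(10)) = (2,9) ∈ E(G2) ✓
  (4,11) → (φ(4),φ(11)) = (2,4) ∈ E(G2) ✓
  (5,7) → (φ(5),φ(7)) = (0,1) ∈ E(G2) ✓
  (5,9) → (φ(5),φ(9)) = (1,11) ∈ E(G2) ✓
  (5,10) → (φ(5),φ(10)) = (1,9) ∈ E(G2) ✓
  (6,7) → (φ(6),φ(7)) = (0,7) ∈ E(G2) ✓
  (6,9) → (φ(6),φ(9)) = (7,11) ∈ E(G2) ✓
  (6,10) → (φ(6),φ(10)) = (7,9) ∈ E(G2) ✓
  (6,11) → (φ(6),φ(11)) = (4,7) ∈ E(G2) ✓
  (7,10) → (φ(7),φ(10)) = (0,9) ∈ E(G2) ✓
  (8,11) → (φ(8),φ(11)) = (4,5) ∈ E(G2) ✓
  (9,10) → (φ(9),φ(10)) = (9,11) ∈ E(G2) ✓
  (9,11) → (φ(9),φ(11)) = (4,11) ∈ E(G2) ✓
  (10,11) → (φ(10),φ(11)) = (4,9) ∈ E(G2) ✓
All 40 edges of G1 map to edges of G2, and |E(G1)| = |E(G2)| = 40, so φ is a bijection on edges as well as vertices. Hence G1 ≅ G2.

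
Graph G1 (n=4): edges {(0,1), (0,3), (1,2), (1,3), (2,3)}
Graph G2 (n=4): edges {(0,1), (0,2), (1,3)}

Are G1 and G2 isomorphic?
No, not isomorphic

The graphs are NOT isomorphic.

Counting triangles (3-cliques): G1 has 2, G2 has 0.
Triangle count is an isomorphism invariant, so differing triangle counts rule out isomorphism.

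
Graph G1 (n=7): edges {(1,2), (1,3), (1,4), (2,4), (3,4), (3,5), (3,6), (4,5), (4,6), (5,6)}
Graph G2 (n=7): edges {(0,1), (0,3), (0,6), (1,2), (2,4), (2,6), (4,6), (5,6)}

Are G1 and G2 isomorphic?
No, not isomorphic

The graphs are NOT isomorphic.

Connected components of G1: 2 component(s) with vertex sets [[0], [1, 2, 3, 4, 5, 6]], sizes [1, 6].
Connected components of G2: 1 component(s) with vertex sets [[0, 1, 2, 3, 4, 5, 6]], sizes [7].
The number of connected components (and the multiset of component sizes) is an isomorphism invariant — an isomorphism maps each component of G1 bijectively onto a component of G2. Since G1 has 2 component(s) and G2 has 1, they cannot be isomorphic.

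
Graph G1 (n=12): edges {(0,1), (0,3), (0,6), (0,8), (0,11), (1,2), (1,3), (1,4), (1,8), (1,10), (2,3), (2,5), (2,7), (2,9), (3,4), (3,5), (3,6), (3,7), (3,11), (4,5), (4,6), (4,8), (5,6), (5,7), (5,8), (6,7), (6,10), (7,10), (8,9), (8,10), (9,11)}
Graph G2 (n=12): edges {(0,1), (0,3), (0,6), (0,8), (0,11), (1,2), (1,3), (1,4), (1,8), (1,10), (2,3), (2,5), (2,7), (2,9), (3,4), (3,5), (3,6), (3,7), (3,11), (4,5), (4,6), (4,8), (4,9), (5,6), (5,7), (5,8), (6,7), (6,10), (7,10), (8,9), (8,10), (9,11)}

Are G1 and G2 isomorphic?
No, not isomorphic

The graphs are NOT isomorphic.

Counting edges: G1 has 31 edge(s); G2 has 32 edge(s).
Edge count is an isomorphism invariant (a bijection on vertices induces a bijection on edges), so differing edge counts rule out isomorphism.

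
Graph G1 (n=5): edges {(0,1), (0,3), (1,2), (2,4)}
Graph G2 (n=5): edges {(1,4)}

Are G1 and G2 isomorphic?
No, not isomorphic

The graphs are NOT isomorphic.

Connected components of G1: 1 component(s) with vertex sets [[0, 1, 2, 3, 4]], sizes [5].
Connected components of G2: 4 component(s) with vertex sets [[0], [2], [3], [1, 4]], sizes [1, 1, 1, 2].
The number of connected components (and the multiset of component sizes) is an isomorphism invariant — an isomorphism maps each component of G1 bijectively onto a component of G2. Since G1 has 1 component(s) and G2 has 4, they cannot be isomorphic.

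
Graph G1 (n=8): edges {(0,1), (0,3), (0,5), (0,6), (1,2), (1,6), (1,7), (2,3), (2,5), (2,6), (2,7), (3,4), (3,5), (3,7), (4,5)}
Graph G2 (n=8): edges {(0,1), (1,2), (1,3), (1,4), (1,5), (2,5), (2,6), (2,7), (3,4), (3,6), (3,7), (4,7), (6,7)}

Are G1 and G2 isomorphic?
No, not isomorphic

The graphs are NOT isomorphic.

Counting triangles (3-cliques): G1 has 7, G2 has 5.
Triangle count is an isomorphism invariant, so differing triangle counts rule out isomorphism.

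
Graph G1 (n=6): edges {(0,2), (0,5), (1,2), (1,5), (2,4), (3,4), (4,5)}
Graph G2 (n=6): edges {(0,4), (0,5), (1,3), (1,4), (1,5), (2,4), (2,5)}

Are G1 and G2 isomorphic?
Yes, isomorphic

The graphs are isomorphic.
One valid mapping φ: V(G1) → V(G2): 0→2, 1→0, 2→5, 3→3, 4→1, 5→4

Verify φ preserves adjacency — for each edge of G1, its image is an edge of G2:
  (0,2) → (φ(0),φ(2)) = (2,5) ∈ E(G2) ✓
  (0,5) → (φ(0),φ(5)) = (2,4) ∈ E(G2) ✓
  (1,2) → (φ(1),φ(2)) = (0,5) ∈ E(G2) ✓
  (1,5) → (φ(1),φ(5)) = (0,4) ∈ E(G2) ✓
  (2,4) → (φ(2),φ(4)) = (1,5) ∈ E(G2) ✓
  (3,4) → (φ(3),φ(4)) = (1,3) ∈ E(G2) ✓
  (4,5) → (φ(4),φ(5)) = (1,4) ∈ E(G2) ✓
All 7 edges of G1 map to edges of G2, and |E(G1)| = |E(G2)| = 7, so φ is a bijection on edges as well as vertices. Hence G1 ≅ G2.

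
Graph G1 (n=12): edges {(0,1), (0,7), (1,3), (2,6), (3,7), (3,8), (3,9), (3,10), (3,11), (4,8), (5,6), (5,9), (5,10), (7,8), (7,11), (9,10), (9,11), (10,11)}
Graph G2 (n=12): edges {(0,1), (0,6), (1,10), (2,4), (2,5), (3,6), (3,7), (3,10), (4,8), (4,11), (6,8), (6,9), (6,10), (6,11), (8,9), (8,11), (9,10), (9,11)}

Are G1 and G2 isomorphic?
Yes, isomorphic

The graphs are isomorphic.
One valid mapping φ: V(G1) → V(G2): 0→1, 1→0, 2→5, 3→6, 4→7, 5→4, 6→2, 7→10, 8→3, 9→11, 10→8, 11→9

Verify φ preserves adjacency — for each edge of G1, its image is an edge of G2:
  (0,1) → (φ(0),φ(1)) = (0,1) ∈ E(G2) ✓
  (0,7) → (φ(0),φ(7)) = (1,10) ∈ E(G2) ✓
  (1,3) → (φ(1),φ(3)) = (0,6) ∈ E(G2) ✓
  (2,6) → (φ(2),φ(6)) = (2,5) ∈ E(G2) ✓
  (3,7) → (φ(3),φ(7)) = (6,10) ∈ E(G2) ✓
  (3,8) → (φ(3),φ(8)) = (3,6) ∈ E(G2) ✓
  (3,9) → (φ(3),φ(9)) = (6,11) ∈ E(G2) ✓
  (3,10) → (φ(3),φ(10)) = (6,8) ∈ E(G2) ✓
  (3,11) → (φ(3),φ(11)) = (6,9) ∈ E(G2) ✓
  (4,8) → (φ(4),φ(8)) = (3,7) ∈ E(G2) ✓
  (5,6) → (φ(5),φ(6)) = (2,4) ∈ E(G2) ✓
  (5,9) → (φ(5),φ(9)) = (4,11) ∈ E(G2) ✓
  (5,10) → (φ(5),φ(10)) = (4,8) ∈ E(G2) ✓
  (7,8) → (φ(7),φ(8)) = (3,10) ∈ E(G2) ✓
  (7,11) → (φ(7),φ(11)) = (9,10) ∈ E(G2) ✓
  (9,10) → (φ(9),φ(10)) = (8,11) ∈ E(G2) ✓
  (9,11) → (φ(9),φ(11)) = (9,11) ∈ E(G2) ✓
  (10,11) → (φ(10),φ(11)) = (8,9) ∈ E(G2) ✓
All 18 edges of G1 map to edges of G2, and |E(G1)| = |E(G2)| = 18, so φ is a bijection on edges as well as vertices. Hence G1 ≅ G2.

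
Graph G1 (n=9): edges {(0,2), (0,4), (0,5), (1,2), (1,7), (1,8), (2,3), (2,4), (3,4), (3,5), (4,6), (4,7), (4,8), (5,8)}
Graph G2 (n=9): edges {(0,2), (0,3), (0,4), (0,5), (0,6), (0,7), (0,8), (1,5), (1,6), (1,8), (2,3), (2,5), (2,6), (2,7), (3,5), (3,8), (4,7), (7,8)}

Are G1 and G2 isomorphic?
No, not isomorphic

The graphs are NOT isomorphic.

Counting triangles (3-cliques): G1 has 2, G2 has 9.
Triangle count is an isomorphism invariant, so differing triangle counts rule out isomorphism.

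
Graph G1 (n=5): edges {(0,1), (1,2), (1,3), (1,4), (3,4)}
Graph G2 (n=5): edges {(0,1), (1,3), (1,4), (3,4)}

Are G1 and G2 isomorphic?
No, not isomorphic

The graphs are NOT isomorphic.

Counting edges: G1 has 5 edge(s); G2 has 4 edge(s).
Edge count is an isomorphism invariant (a bijection on vertices induces a bijection on edges), so differing edge counts rule out isomorphism.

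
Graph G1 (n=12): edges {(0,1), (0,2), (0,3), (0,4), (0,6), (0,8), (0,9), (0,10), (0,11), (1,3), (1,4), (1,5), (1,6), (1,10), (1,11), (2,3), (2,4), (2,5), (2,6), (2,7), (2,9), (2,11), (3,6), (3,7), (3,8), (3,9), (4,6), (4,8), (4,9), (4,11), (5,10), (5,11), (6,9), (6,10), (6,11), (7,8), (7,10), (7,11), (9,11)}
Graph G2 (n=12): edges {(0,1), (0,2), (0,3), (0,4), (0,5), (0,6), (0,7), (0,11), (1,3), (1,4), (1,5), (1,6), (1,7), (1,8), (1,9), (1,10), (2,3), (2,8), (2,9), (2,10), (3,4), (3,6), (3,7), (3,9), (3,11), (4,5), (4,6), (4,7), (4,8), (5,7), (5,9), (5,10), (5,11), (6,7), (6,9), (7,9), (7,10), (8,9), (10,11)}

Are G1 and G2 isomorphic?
Yes, isomorphic

The graphs are isomorphic.
One valid mapping φ: V(G1) → V(G2): 0→1, 1→5, 2→3, 3→9, 4→4, 5→11, 6→7, 7→2, 8→8, 9→6, 10→10, 11→0

Verify φ preserves adjacency — for each edge of G1, its image is an edge of G2:
  (0,1) → (φ(0),φ(1)) = (1,5) ∈ E(G2) ✓
  (0,2) → (φ(0),φ(2)) = (1,3) ∈ E(G2) ✓
  (0,3) → (φ(0),φ(3)) = (1,9) ∈ E(G2) ✓
  (0,4) → (φ(0),φ(4)) = (1,4) ∈ E(G2) ✓
  (0,6) → (φ(0),φ(6)) = (1,7) ∈ E(G2) ✓
  (0,8) → (φ(0),φ(8)) = (1,8) ∈ E(G2) ✓
  (0,9) → (φ(0),φ(9)) = (1,6) ∈ E(G2) ✓
  (0,10) → (φ(0),φ(10)) = (1,10) ∈ E(G2) ✓
  (0,11) → (φ(0),φ(11)) = (0,1) ∈ E(G2) ✓
  (1,3) → (φ(1),φ(3)) = (5,9) ∈ E(G2) ✓
  (1,4) → (φ(1),φ(4)) = (4,5) ∈ E(G2) ✓
  (1,5) → (φ(1),φ(5)) = (5,11) ∈ E(G2) ✓
  (1,6) → (φ(1),φ(6)) = (5,7) ∈ E(G2) ✓
  (1,10) → (φ(1),φ(10)) = (5,10) ∈ E(G2) ✓
  (1,11) → (φ(1),φ(11)) = (0,5) ∈ E(G2) ✓
  (2,3) → (φ(2),φ(3)) = (3,9) ∈ E(G2) ✓
  (2,4) → (φ(2),φ(4)) = (3,4) ∈ E(G2) ✓
  (2,5) → (φ(2),φ(5)) = (3,11) ∈ E(G2) ✓
  (2,6) → (φ(2),φ(6)) = (3,7) ∈ E(G2) ✓
  (2,7) → (φ(2),φ(7)) = (2,3) ∈ E(G2) ✓
  (2,9) → (φ(2),φ(9)) = (3,6) ∈ E(G2) ✓
  (2,11) → (φ(2),φ(11)) = (0,3) ∈ E(G2) ✓
  (3,6) → (φ(3),φ(6)) = (7,9) ∈ E(G2) ✓
  (3,7) → (φ(3),φ(7)) = (2,9) ∈ E(G2) ✓
  (3,8) → (φ(3),φ(8)) = (8,9) ∈ E(G2) ✓
  (3,9) → (φ(3),φ(9)) = (6,9) ∈ E(G2) ✓
  (4,6) → (φ(4),φ(6)) = (4,7) ∈ E(G2) ✓
  (4,8) → (φ(4),φ(8)) = (4,8) ∈ E(G2) ✓
  (4,9) → (φ(4),φ(9)) = (4,6) ∈ E(G2) ✓
  (4,11) → (φ(4),φ(11)) = (0,4) ∈ E(G2) ✓
  (5,10) → (φ(5),φ(10)) = (10,11) ∈ E(G2) ✓
  (5,11) → (φ(5),φ(11)) = (0,11) ∈ E(G2) ✓
  (6,9) → (φ(6),φ(9)) = (6,7) ∈ E(G2) ✓
  (6,10) → (φ(6),φ(10)) = (7,10) ∈ E(G2) ✓
  (6,11) → (φ(6),φ(11)) = (0,7) ∈ E(G2) ✓
  (7,8) → (φ(7),φ(8)) = (2,8) ∈ E(G2) ✓
  (7,10) → (φ(7),φ(10)) = (2,10) ∈ E(G2) ✓
  (7,11) → (φ(7),φ(11)) = (0,2) ∈ E(G2) ✓
  (9,11) → (φ(9),φ(11)) = (0,6) ∈ E(G2) ✓
All 39 edges of G1 map to edges of G2, and |E(G1)| = |E(G2)| = 39, so φ is a bijection on edges as well as vertices. Hence G1 ≅ G2.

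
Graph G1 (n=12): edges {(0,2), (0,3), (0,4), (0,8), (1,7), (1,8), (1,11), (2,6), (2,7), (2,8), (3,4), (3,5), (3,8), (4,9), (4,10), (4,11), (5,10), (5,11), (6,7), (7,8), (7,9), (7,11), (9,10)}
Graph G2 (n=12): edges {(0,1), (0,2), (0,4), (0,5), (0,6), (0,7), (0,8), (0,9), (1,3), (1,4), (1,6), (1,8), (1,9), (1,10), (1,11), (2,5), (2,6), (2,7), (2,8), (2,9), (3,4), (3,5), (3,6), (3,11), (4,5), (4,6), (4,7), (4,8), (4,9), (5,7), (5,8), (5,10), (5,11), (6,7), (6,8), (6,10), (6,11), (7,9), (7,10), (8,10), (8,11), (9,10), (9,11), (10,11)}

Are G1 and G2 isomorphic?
No, not isomorphic

The graphs are NOT isomorphic.

Counting triangles (3-cliques): G1 has 8, G2 has 58.
Triangle count is an isomorphism invariant, so differing triangle counts rule out isomorphism.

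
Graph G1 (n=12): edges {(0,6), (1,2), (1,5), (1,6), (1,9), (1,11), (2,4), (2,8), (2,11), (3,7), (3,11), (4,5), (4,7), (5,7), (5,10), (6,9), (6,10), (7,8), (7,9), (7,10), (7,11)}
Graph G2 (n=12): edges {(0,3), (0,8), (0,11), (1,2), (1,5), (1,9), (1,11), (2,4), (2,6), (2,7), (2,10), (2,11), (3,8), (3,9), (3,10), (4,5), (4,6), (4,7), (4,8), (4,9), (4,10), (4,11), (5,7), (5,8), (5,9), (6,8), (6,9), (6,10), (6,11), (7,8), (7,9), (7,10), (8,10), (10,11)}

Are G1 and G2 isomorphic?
No, not isomorphic

The graphs are NOT isomorphic.

Degrees in G1: deg(0)=1, deg(1)=5, deg(2)=4, deg(3)=2, deg(4)=3, deg(5)=4, deg(6)=4, deg(7)=7, deg(8)=2, deg(9)=3, deg(10)=3, deg(11)=4.
Sorted degree sequence of G1: [7, 5, 4, 4, 4, 4, 3, 3, 3, 2, 2, 1].
Degrees in G2: deg(0)=3, deg(1)=4, deg(2)=6, deg(3)=4, deg(4)=8, deg(5)=5, deg(6)=6, deg(7)=6, deg(8)=7, deg(9)=6, deg(10)=7, deg(11)=6.
Sorted degree sequence of G2: [8, 7, 7, 6, 6, 6, 6, 6, 5, 4, 4, 3].
The (sorted) degree sequence is an isomorphism invariant, so since G1 and G2 have different degree sequences they cannot be isomorphic.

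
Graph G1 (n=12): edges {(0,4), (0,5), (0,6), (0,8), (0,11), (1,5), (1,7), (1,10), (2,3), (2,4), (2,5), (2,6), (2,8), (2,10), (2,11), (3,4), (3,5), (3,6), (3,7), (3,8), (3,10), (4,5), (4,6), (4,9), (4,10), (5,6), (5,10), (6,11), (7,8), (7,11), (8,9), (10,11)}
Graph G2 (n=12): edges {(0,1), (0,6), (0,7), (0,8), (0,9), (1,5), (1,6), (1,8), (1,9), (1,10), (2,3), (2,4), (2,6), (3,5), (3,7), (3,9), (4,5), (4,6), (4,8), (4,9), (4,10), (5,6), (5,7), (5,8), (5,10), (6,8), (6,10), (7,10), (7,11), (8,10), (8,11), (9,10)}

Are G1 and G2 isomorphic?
Yes, isomorphic

The graphs are isomorphic.
One valid mapping φ: V(G1) → V(G2): 0→0, 1→2, 2→10, 3→5, 4→8, 5→6, 6→1, 7→3, 8→7, 9→11, 10→4, 11→9

Verify φ preserves adjacency — for each edge of G1, its image is an edge of G2:
  (0,4) → (φ(0),φ(4)) = (0,8) ∈ E(G2) ✓
  (0,5) → (φ(0),φ(5)) = (0,6) ∈ E(G2) ✓
  (0,6) → (φ(0),φ(6)) = (0,1) ∈ E(G2) ✓
  (0,8) → (φ(0),φ(8)) = (0,7) ∈ E(G2) ✓
  (0,11) → (φ(0),φ(11)) = (0,9) ∈ E(G2) ✓
  (1,5) → (φ(1),φ(5)) = (2,6) ∈ E(G2) ✓
  (1,7) → (φ(1),φ(7)) = (2,3) ∈ E(G2) ✓
  (1,10) → (φ(1),φ(10)) = (2,4) ∈ E(G2) ✓
  (2,3) → (φ(2),φ(3)) = (5,10) ∈ E(G2) ✓
  (2,4) → (φ(2),φ(4)) = (8,10) ∈ E(G2) ✓
  (2,5) → (φ(2),φ(5)) = (6,10) ∈ E(G2) ✓
  (2,6) → (φ(2),φ(6)) = (1,10) ∈ E(G2) ✓
  (2,8) → (φ(2),φ(8)) = (7,10) ∈ E(G2) ✓
  (2,10) → (φ(2),φ(10)) = (4,10) ∈ E(G2) ✓
  (2,11) → (φ(2),φ(11)) = (9,10) ∈ E(G2) ✓
  (3,4) → (φ(3),φ(4)) = (5,8) ∈ E(G2) ✓
  (3,5) → (φ(3),φ(5)) = (5,6) ∈ E(G2) ✓
  (3,6) → (φ(3),φ(6)) = (1,5) ∈ E(G2) ✓
  (3,7) → (φ(3),φ(7)) = (3,5) ∈ E(G2) ✓
  (3,8) → (φ(3),φ(8)) = (5,7) ∈ E(G2) ✓
  (3,10) → (φ(3),φ(10)) = (4,5) ∈ E(G2) ✓
  (4,5) → (φ(4),φ(5)) = (6,8) ∈ E(G2) ✓
  (4,6) → (φ(4),φ(6)) = (1,8) ∈ E(G2) ✓
  (4,9) → (φ(4),φ(9)) = (8,11) ∈ E(G2) ✓
  (4,10) → (φ(4),φ(10)) = (4,8) ∈ E(G2) ✓
  (5,6) → (φ(5),φ(6)) = (1,6) ∈ E(G2) ✓
  (5,10) → (φ(5),φ(10)) = (4,6) ∈ E(G2) ✓
  (6,11) → (φ(6),φ(11)) = (1,9) ∈ E(G2) ✓
  (7,8) → (φ(7),φ(8)) = (3,7) ∈ E(G2) ✓
  (7,11) → (φ(7),φ(11)) = (3,9) ∈ E(G2) ✓
  (8,9) → (φ(8),φ(9)) = (7,11) ∈ E(G2) ✓
  (10,11) → (φ(10),φ(11)) = (4,9) ∈ E(G2) ✓
All 32 edges of G1 map to edges of G2, and |E(G1)| = |E(G2)| = 32, so φ is a bijection on edges as well as vertices. Hence G1 ≅ G2.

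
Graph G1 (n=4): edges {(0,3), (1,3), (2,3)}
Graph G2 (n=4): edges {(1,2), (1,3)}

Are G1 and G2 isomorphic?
No, not isomorphic

The graphs are NOT isomorphic.

Degrees in G1: deg(0)=1, deg(1)=1, deg(2)=1, deg(3)=3.
Sorted degree sequence of G1: [3, 1, 1, 1].
Degrees in G2: deg(0)=0, deg(1)=2, deg(2)=1, deg(3)=1.
Sorted degree sequence of G2: [2, 1, 1, 0].
The (sorted) degree sequence is an isomorphism invariant, so since G1 and G2 have different degree sequences they cannot be isomorphic.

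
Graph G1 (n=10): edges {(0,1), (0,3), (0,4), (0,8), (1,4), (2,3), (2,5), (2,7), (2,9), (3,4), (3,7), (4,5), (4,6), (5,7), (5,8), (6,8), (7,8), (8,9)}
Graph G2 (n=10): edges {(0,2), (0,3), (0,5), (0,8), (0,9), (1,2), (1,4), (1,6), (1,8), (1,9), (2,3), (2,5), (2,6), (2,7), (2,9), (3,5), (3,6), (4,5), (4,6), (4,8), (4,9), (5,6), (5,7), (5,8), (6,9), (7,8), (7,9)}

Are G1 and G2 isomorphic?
No, not isomorphic

The graphs are NOT isomorphic.

Degrees in G1: deg(0)=4, deg(1)=2, deg(2)=4, deg(3)=4, deg(4)=5, deg(5)=4, deg(6)=2, deg(7)=4, deg(8)=5, deg(9)=2.
Sorted degree sequence of G1: [5, 5, 4, 4, 4, 4, 4, 2, 2, 2].
Degrees in G2: deg(0)=5, deg(1)=5, deg(2)=7, deg(3)=4, deg(4)=5, deg(5)=7, deg(6)=6, deg(7)=4, deg(8)=5, deg(9)=6.
Sorted degree sequence of G2: [7, 7, 6, 6, 5, 5, 5, 5, 4, 4].
The (sorted) degree sequence is an isomorphism invariant, so since G1 and G2 have different degree sequences they cannot be isomorphic.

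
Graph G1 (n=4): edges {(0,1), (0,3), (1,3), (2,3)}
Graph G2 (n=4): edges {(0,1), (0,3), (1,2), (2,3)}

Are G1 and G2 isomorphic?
No, not isomorphic

The graphs are NOT isomorphic.

Counting triangles (3-cliques): G1 has 1, G2 has 0.
Triangle count is an isomorphism invariant, so differing triangle counts rule out isomorphism.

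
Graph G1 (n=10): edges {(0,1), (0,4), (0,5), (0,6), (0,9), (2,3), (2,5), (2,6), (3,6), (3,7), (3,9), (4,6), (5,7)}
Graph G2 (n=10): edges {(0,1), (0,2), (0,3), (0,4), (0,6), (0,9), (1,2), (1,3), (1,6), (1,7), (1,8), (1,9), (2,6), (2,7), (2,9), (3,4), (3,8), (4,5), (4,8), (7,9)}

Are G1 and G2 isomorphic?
No, not isomorphic

The graphs are NOT isomorphic.

Counting triangles (3-cliques): G1 has 2, G2 has 14.
Triangle count is an isomorphism invariant, so differing triangle counts rule out isomorphism.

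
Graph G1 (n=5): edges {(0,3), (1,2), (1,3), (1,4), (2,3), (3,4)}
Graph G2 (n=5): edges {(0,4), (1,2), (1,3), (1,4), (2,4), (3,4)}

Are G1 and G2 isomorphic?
Yes, isomorphic

The graphs are isomorphic.
One valid mapping φ: V(G1) → V(G2): 0→0, 1→1, 2→2, 3→4, 4→3

Verify φ preserves adjacency — for each edge of G1, its image is an edge of G2:
  (0,3) → (φ(0),φ(3)) = (0,4) ∈ E(G2) ✓
  (1,2) → (φ(1),φ(2)) = (1,2) ∈ E(G2) ✓
  (1,3) → (φ(1),φ(3)) = (1,4) ∈ E(G2) ✓
  (1,4) → (φ(1),φ(4)) = (1,3) ∈ E(G2) ✓
  (2,3) → (φ(2),φ(3)) = (2,4) ∈ E(G2) ✓
  (3,4) → (φ(3),φ(4)) = (3,4) ∈ E(G2) ✓
All 6 edges of G1 map to edges of G2, and |E(G1)| = |E(G2)| = 6, so φ is a bijection on edges as well as vertices. Hence G1 ≅ G2.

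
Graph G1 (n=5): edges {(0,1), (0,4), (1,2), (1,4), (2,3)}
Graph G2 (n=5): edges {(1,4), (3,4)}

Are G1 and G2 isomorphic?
No, not isomorphic

The graphs are NOT isomorphic.

Connected components of G1: 1 component(s) with vertex sets [[0, 1, 2, 3, 4]], sizes [5].
Connected components of G2: 3 component(s) with vertex sets [[0], [2], [1, 3, 4]], sizes [1, 1, 3].
The number of connected components (and the multiset of component sizes) is an isomorphism invariant — an isomorphism maps each component of G1 bijectively onto a component of G2. Since G1 has 1 component(s) and G2 has 3, they cannot be isomorphic.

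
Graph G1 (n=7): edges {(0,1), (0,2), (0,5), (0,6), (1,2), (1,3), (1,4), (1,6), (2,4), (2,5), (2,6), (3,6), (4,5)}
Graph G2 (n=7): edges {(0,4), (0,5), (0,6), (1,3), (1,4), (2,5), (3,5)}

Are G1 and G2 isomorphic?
No, not isomorphic

The graphs are NOT isomorphic.

Degrees in G1: deg(0)=4, deg(1)=5, deg(2)=5, deg(3)=2, deg(4)=3, deg(5)=3, deg(6)=4.
Sorted degree sequence of G1: [5, 5, 4, 4, 3, 3, 2].
Degrees in G2: deg(0)=3, deg(1)=2, deg(2)=1, deg(3)=2, deg(4)=2, deg(5)=3, deg(6)=1.
Sorted degree sequence of G2: [3, 3, 2, 2, 2, 1, 1].
The (sorted) degree sequence is an isomorphism invariant, so since G1 and G2 have different degree sequences they cannot be isomorphic.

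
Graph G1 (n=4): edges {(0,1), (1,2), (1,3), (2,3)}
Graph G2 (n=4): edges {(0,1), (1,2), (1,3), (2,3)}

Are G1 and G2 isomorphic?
Yes, isomorphic

The graphs are isomorphic.
One valid mapping φ: V(G1) → V(G2): 0→0, 1→1, 2→3, 3→2

Verify φ preserves adjacency — for each edge of G1, its image is an edge of G2:
  (0,1) → (φ(0),φ(1)) = (0,1) ∈ E(G2) ✓
  (1,2) → (φ(1),φ(2)) = (1,3) ∈ E(G2) ✓
  (1,3) → (φ(1),φ(3)) = (1,2) ∈ E(G2) ✓
  (2,3) → (φ(2),φ(3)) = (2,3) ∈ E(G2) ✓
All 4 edges of G1 map to edges of G2, and |E(G1)| = |E(G2)| = 4, so φ is a bijection on edges as well as vertices. Hence G1 ≅ G2.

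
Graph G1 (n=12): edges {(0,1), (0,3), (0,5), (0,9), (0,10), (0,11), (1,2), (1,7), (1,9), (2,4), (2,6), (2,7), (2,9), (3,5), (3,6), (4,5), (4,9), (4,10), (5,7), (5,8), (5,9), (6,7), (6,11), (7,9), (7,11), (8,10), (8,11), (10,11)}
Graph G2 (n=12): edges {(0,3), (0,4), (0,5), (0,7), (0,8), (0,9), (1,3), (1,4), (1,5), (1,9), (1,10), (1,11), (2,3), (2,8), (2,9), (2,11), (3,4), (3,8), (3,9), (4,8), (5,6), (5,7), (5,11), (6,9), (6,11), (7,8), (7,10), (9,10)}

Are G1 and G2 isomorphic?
Yes, isomorphic

The graphs are isomorphic.
One valid mapping φ: V(G1) → V(G2): 0→1, 1→4, 2→8, 3→10, 4→2, 5→9, 6→7, 7→0, 8→6, 9→3, 10→11, 11→5

Verify φ preserves adjacency — for each edge of G1, its image is an edge of G2:
  (0,1) → (φ(0),φ(1)) = (1,4) ∈ E(G2) ✓
  (0,3) → (φ(0),φ(3)) = (1,10) ∈ E(G2) ✓
  (0,5) → (φ(0),φ(5)) = (1,9) ∈ E(G2) ✓
  (0,9) → (φ(0),φ(9)) = (1,3) ∈ E(G2) ✓
  (0,10) → (φ(0),φ(10)) = (1,11) ∈ E(G2) ✓
  (0,11) → (φ(0),φ(11)) = (1,5) ∈ E(G2) ✓
  (1,2) → (φ(1),φ(2)) = (4,8) ∈ E(G2) ✓
  (1,7) → (φ(1),φ(7)) = (0,4) ∈ E(G2) ✓
  (1,9) → (φ(1),φ(9)) = (3,4) ∈ E(G2) ✓
  (2,4) → (φ(2),φ(4)) = (2,8) ∈ E(G2) ✓
  (2,6) → (φ(2),φ(6)) = (7,8) ∈ E(G2) ✓
  (2,7) → (φ(2),φ(7)) = (0,8) ∈ E(G2) ✓
  (2,9) → (φ(2),φ(9)) = (3,8) ∈ E(G2) ✓
  (3,5) → (φ(3),φ(5)) = (9,10) ∈ E(G2) ✓
  (3,6) → (φ(3),φ(6)) = (7,10) ∈ E(G2) ✓
  (4,5) → (φ(4),φ(5)) = (2,9) ∈ E(G2) ✓
  (4,9) → (φ(4),φ(9)) = (2,3) ∈ E(G2) ✓
  (4,10) → (φ(4),φ(10)) = (2,11) ∈ E(G2) ✓
  (5,7) → (φ(5),φ(7)) = (0,9) ∈ E(G2) ✓
  (5,8) → (φ(5),φ(8)) = (6,9) ∈ E(G2) ✓
  (5,9) → (φ(5),φ(9)) = (3,9) ∈ E(G2) ✓
  (6,7) → (φ(6),φ(7)) = (0,7) ∈ E(G2) ✓
  (6,11) → (φ(6),φ(11)) = (5,7) ∈ E(G2) ✓
  (7,9) → (φ(7),φ(9)) = (0,3) ∈ E(G2) ✓
  (7,11) → (φ(7),φ(11)) = (0,5) ∈ E(G2) ✓
  (8,10) → (φ(8),φ(10)) = (6,11) ∈ E(G2) ✓
  (8,11) → (φ(8),φ(11)) = (5,6) ∈ E(G2) ✓
  (10,11) → (φ(10),φ(11)) = (5,11) ∈ E(G2) ✓
All 28 edges of G1 map to edges of G2, and |E(G1)| = |E(G2)| = 28, so φ is a bijection on edges as well as vertices. Hence G1 ≅ G2.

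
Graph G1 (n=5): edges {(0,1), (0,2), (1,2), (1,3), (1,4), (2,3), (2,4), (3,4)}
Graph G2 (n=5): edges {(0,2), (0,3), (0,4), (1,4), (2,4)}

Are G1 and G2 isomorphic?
No, not isomorphic

The graphs are NOT isomorphic.

Counting triangles (3-cliques): G1 has 5, G2 has 1.
Triangle count is an isomorphism invariant, so differing triangle counts rule out isomorphism.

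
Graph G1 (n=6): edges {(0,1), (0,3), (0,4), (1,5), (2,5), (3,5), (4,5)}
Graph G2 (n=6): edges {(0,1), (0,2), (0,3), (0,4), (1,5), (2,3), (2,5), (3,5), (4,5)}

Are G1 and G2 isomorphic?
No, not isomorphic

The graphs are NOT isomorphic.

Counting edges: G1 has 7 edge(s); G2 has 9 edge(s).
Edge count is an isomorphism invariant (a bijection on vertices induces a bijection on edges), so differing edge counts rule out isomorphism.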